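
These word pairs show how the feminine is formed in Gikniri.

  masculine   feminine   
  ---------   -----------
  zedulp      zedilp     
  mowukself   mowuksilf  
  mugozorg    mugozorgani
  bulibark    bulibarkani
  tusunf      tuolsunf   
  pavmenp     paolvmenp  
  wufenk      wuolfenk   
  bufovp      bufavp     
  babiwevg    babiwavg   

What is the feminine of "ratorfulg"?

ratorfilg

mowukself and tusunf both end in -f yet inflect differently (mowuksilf, tuolsunf), so the final letter is not what conditions the rule; the second-to-last letter is.
"ratorfulg" has second-to-last letter 'l'. The stems whose second-to-last letter is 'l' (zedulp → zedilp, mowukself → mowuksilf) change the last vowel to 'i'.
So ratorfulg → ratorfilg.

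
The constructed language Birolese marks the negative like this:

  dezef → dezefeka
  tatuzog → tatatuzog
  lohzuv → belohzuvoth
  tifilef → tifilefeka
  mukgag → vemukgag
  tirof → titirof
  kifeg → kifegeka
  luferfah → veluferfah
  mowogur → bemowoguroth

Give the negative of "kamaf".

vekamaf

tatuzog and mukgag both end in -g yet inflect differently (tatatuzog, vemukgag), so the final letter is not what conditions the rule; the last vowel is.
"kamaf" has last vowel 'a'. The stems whose last vowel is 'a' (mukgag → vemukgag, luferfah → veluferfah) add the prefix ve-.
So kamaf → vekamaf.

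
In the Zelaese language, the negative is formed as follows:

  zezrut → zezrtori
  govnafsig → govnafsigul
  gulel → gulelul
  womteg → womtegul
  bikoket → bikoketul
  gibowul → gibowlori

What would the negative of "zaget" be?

zezrut and bikoket both end in -t yet inflect differently (zezrtori, bikoketul), so the final letter is not what conditions the rule; the last vowel is.
"zaget" has last vowel 'e'. The stems whose last vowel is 'e' (womteg → womtegul, bikoket → bikoketul, gulel → gulelul) add -ul.
So zaget → zagetul.

zagetul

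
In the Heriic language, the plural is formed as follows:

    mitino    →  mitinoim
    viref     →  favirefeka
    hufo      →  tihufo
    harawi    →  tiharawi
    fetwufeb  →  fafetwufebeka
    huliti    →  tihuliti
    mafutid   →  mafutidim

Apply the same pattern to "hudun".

tihudun

mitino and hufo both end in -o yet inflect differently (mitinoim, tihufo), so the final letter is not what conditions the rule; the first letter is.
"hudun" begins with h-. The stems beginning with h- (harawi → tiharawi, hufo → tihufo, huliti → tihuliti) add the prefix ti-.
The other patterns: stems beginning with m- add -im; stems beginning with f- or v- add fa- … -eka around the stem.
So hudun → tihudun.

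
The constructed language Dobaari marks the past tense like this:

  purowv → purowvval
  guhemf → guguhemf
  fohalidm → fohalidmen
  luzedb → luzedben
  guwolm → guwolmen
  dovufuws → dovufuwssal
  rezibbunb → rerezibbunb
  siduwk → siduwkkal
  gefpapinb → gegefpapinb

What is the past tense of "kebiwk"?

kebiwkkal

"kebiwk" has second-to-last letter 'w'. The stems whose second-to-last letter is 'w' (purowv → purowvval, siduwk → siduwkkal, dovufuws → dovufuwssal) double the final consonant and add -al.
The other patterns: stems whose second-to-last letter is 'm' or 'n' repeat the first consonant+vowel as a prefix; stems whose second-to-last letter is 'd' or 'l' add -en.
So kebiwk → kebiwkkal.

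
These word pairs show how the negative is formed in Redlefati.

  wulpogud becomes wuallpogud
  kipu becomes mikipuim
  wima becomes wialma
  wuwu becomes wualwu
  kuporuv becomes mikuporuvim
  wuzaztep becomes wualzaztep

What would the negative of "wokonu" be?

woalkonu

"wokonu" begins with w-. The stems beginning with w- (wima → wialma, wuzaztep → wualzaztep, wuwu → wualwu) insert -al- after the first vowel.
So wokonu → woalkonu.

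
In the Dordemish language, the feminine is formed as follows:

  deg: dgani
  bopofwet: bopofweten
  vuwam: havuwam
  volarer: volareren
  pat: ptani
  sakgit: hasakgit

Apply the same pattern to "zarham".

pat and sakgit both end in -t yet inflect differently (ptani, hasakgit), so the final letter is not what conditions the rule; the number of vowels is.
"zarham" has 2 vowels. The stems with 2 vowels (vuwam → havuwam, sakgit → hasakgit) add the prefix ha-.
The other patterns: stems with 1 vowel delete the last vowel and add -ani; stems with 3 vowels add -en.
So zarham → hazarham.

hazarham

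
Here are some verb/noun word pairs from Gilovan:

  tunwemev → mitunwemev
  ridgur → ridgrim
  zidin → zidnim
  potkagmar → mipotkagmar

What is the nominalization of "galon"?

galnim

"galon" has 2 vowels. The stems with 2 vowels (ridgur → ridgrim, zidin → zidnim) delete the last vowel and add -im.
So galon → galnim.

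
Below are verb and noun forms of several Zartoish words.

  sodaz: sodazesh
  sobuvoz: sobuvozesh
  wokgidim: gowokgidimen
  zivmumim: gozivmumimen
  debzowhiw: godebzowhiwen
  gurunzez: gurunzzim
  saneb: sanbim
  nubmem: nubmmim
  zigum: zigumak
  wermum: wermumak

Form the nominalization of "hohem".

hohmim

sodaz and gurunzez both end in -z yet inflect differently (sodazesh, gurunzzim), so the final letter is not what conditions the rule; the last vowel is.
"hohem" has last vowel 'e'. The stems whose last vowel is 'e' (gurunzez → gurunzzim, saneb → sanbim, nubmem → nubmmim) delete the last vowel and add -im.
So hohem → hohmim.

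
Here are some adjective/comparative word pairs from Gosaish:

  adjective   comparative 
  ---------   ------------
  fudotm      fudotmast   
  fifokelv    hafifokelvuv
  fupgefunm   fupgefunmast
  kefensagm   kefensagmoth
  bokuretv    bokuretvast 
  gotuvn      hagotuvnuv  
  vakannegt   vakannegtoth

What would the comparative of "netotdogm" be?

"netotdogm" has second-to-last letter 'g'. The stems whose second-to-last letter is 'g' (vakannegt → vakannegtoth, kefensagm → kefensagmoth) add -oth.
The other patterns: stems whose second-to-last letter is 'n' or 't' add -ast; stems whose second-to-last letter is 'l' or 'v' add ha- … -uv around the stem.
So netotdogm → netotdogmoth.

netotdogmoth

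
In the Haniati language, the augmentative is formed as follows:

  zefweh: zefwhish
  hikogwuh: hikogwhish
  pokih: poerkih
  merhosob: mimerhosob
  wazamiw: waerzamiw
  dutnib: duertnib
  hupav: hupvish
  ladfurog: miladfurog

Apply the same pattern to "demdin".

deermdin

merhosob and dutnib both end in -b yet inflect differently (mimerhosob, duertnib), so the final letter is not what conditions the rule; the last vowel is.
"demdin" has last vowel 'i'. The stems whose last vowel is 'i' (dutnib → duertnib, pokih → poerkih, wazamiw → waerzamiw) insert -er- after the first vowel.
So demdin → deermdin.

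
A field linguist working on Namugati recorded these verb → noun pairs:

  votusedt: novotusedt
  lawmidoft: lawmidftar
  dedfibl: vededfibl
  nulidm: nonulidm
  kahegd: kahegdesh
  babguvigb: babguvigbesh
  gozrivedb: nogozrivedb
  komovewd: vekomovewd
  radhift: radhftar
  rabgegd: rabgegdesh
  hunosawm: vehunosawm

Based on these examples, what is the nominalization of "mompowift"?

komovewd and kahegd both end in -d yet inflect differently (vekomovewd, kahegdesh), so the final letter is not what conditions the rule; the second-to-last letter is.
"mompowift" has second-to-last letter 'f'. The stems whose second-to-last letter is 'f' (lawmidoft → lawmidftar, radhift → radhftar) delete the last vowel and add -ar.
So mompowift → mompowftar.

mompowftar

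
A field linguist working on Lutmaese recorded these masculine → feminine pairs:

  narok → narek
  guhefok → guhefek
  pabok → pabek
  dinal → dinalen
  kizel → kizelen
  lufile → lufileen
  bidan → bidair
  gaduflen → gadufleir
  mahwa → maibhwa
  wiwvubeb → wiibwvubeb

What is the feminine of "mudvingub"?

dinal and bidan both have last vowel 'a' yet inflect differently (dinalen, bidair), so the last vowel is not what conditions the rule; the final letter is.
"mudvingub" ends in -b. The one such stem in the data (wiwvubeb → wiibwvubeb) inserts -ib- after the first vowel (as does mahwa), so the same rule applies.
The other patterns: stems ending in -k change the last vowel to 'e'; stems ending in -e or -l add -en; stems ending in -n drop the final letter and add -ir.
So mudvingub → muibdvingub.

muibdvingub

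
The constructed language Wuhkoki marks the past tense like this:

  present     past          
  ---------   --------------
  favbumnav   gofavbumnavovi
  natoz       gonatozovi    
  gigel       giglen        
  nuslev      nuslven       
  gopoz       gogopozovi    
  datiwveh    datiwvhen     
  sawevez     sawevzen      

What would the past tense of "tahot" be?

nuslev and favbumnav both end in -v yet inflect differently (nuslven, gofavbumnavovi), so the final letter is not what conditions the rule; the last vowel is.
"tahot" has last vowel 'o'. The stems whose last vowel is 'o' (gopoz → gogopozovi, natoz → gonatozovi) add go- … -ovi around the stem.
The other pattern: stems whose last vowel is 'e' delete the last vowel and add -en.
So tahot → gotahotovi.

gotahotovi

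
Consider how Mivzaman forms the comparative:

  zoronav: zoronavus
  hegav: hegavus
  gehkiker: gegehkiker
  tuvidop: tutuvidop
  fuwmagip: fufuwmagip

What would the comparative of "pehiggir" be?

zoronav and gehkiker both have 3 vowels yet inflect differently (zoronavus, gegehkiker), so the number of vowels is not what conditions the rule; the final letter is.
"pehiggir" ends in -r. The one such stem in the data (gehkiker → gegehkiker) repeats the first consonant+vowel as a prefix (as do tuvidop, fuwmagip), so the same rule applies.
So pehiggir → pepehiggir.

pepehiggir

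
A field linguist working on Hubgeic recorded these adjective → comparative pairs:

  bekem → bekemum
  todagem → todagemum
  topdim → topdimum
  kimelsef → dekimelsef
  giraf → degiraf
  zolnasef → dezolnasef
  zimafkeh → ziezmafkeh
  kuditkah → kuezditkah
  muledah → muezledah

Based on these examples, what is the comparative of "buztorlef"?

debuztorlef

bekem and kimelsef both have last vowel 'e' yet inflect differently (bekemum, dekimelsef), so the last vowel is not what conditions the rule; the final letter is.
"buztorlef" ends in -f. The stems ending in -f (kimelsef → dekimelsef, giraf → degiraf, zolnasef → dezolnasef) add the prefix de-.
So buztorlef → debuztorlef.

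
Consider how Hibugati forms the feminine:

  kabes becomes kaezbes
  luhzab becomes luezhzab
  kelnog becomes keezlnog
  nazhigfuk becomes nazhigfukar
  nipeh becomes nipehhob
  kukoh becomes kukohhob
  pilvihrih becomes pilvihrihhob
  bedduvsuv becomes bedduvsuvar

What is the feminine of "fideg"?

fiezdeg

nipeh and kabes both have last vowel 'e' yet inflect differently (nipehhob, kaezbes), so the last vowel is not what conditions the rule; the final letter is.
"fideg" ends in -g. The one such stem in the data (kelnog → keezlnog) inserts -ez- after the first vowel (as do luhzab, kabes), so the same rule applies.
The other patterns: stems ending in -k or -v add -ar; stems ending in -h double the final consonant and add -ob.
So fideg → fiezdeg.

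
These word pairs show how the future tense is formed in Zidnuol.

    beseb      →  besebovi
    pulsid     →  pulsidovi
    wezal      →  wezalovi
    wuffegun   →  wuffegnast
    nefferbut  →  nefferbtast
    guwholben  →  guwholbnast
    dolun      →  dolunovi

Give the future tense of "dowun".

dowunovi

guwholben and dolun both end in -n yet inflect differently (guwholbnast, dolunovi), so the final letter is not what conditions the rule; the number of vowels is.
"dowun" has 2 vowels. The stems with 2 vowels (wezal → wezalovi, beseb → besebovi, dolun → dolunovi) add -ovi.
The other pattern: stems with 3 vowels delete the last vowel and add -ast.
So dowun → dowunovi.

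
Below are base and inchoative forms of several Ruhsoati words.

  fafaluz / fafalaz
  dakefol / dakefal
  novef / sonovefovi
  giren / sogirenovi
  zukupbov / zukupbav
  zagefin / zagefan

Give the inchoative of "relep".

giren and zagefin both end in -n yet inflect differently (sogirenovi, zagefan), so the final letter is not what conditions the rule; the last vowel is.
"relep" has last vowel 'e'. The stems whose last vowel is 'e' (giren → sogirenovi, novef → sonovefovi) add so- … -ovi around the stem.
The other pattern: stems whose last vowel is 'i', 'o' or 'u' change the last vowel to 'a'.
So relep → sorelepovi.

sorelepovi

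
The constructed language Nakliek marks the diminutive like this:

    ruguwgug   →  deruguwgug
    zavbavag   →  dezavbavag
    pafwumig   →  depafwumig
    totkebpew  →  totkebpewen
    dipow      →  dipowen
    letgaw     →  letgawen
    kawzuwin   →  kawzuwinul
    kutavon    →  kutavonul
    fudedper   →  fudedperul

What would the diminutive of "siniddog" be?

desiniddog

zavbavag and letgaw both have last vowel 'a' yet inflect differently (dezavbavag, letgawen), so the last vowel is not what conditions the rule; the final letter is.
"siniddog" ends in -g. The stems ending in -g (ruguwgug → deruguwgug, zavbavag → dezavbavag, pafwumig → depafwumig) add the prefix de-.
So siniddog → desiniddog.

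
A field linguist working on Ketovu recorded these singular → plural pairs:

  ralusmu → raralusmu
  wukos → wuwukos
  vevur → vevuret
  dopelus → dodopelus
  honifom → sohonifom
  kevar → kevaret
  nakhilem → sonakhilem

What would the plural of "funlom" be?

sofunlom

vevur and ralusmu both have last vowel 'u' yet inflect differently (vevuret, raralusmu), so the last vowel is not what conditions the rule; the final letter is.
"funlom" ends in -m. The stems ending in -m (nakhilem → sonakhilem, honifom → sohonifom) add the prefix so-.
So funlom → sofunlom.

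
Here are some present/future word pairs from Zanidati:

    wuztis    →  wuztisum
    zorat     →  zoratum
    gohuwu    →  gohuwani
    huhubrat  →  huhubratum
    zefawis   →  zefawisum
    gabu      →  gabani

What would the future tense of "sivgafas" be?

"sivgafas" ends in -s. The stems ending in -s (zefawis → zefawisum, wuztis → wuztisum) add -um.
The other pattern: stems ending in -u drop the final letter and add -ani.
So sivgafas → sivgafasum.

sivgafasum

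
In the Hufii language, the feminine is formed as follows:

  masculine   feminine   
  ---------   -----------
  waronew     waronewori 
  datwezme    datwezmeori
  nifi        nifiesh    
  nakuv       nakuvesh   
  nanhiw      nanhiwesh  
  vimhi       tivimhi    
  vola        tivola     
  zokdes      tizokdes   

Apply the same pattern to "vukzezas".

waronew and nanhiw both end in -w yet inflect differently (waronewori, nanhiwesh), so the final letter is not what conditions the rule; the first letter is.
"vukzezas" begins with v-. The stems beginning with v- (vimhi → tivimhi, vola → tivola) add the prefix ti-.
The other patterns: stems beginning with d- or w- add -ori; stems beginning with n- add -esh.
So vukzezas → tivukzezas.

tivukzezas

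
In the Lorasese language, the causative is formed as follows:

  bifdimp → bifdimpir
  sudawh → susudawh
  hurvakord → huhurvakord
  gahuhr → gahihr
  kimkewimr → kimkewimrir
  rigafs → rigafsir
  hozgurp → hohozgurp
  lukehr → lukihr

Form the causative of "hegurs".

hehegurs

hozgurp and bifdimp both end in -p yet inflect differently (hohozgurp, bifdimpir), so the final letter is not what conditions the rule; the second-to-last letter is.
"hegurs" has second-to-last letter 'r'. The stems whose second-to-last letter is 'r' (hozgurp → hohozgurp, hurvakord → huhurvakord) repeat the first consonant+vowel as a prefix.
The other patterns: stems whose second-to-last letter is 'h' change the last vowel to 'i'; stems whose second-to-last letter is 'f' or 'm' add -ir.
So hegurs → hehegurs.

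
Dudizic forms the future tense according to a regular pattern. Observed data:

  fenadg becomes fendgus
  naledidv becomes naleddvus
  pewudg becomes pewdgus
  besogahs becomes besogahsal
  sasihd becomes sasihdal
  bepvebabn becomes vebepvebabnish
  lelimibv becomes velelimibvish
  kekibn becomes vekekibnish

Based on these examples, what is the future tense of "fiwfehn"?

"fiwfehn" has second-to-last letter 'h'. The stems whose second-to-last letter is 'h' (besogahs → besogahsal, sasihd → sasihdal) add -al.
The other patterns: stems whose second-to-last letter is 'd' delete the last vowel and add -us; stems whose second-to-last letter is 'b' add ve- … -ish around the stem.
So fiwfehn → fiwfehnal.

fiwfehnal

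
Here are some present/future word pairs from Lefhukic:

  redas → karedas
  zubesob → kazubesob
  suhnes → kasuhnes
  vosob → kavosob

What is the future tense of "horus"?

Every pair shown (redas → karedas, zubesob → kazubesob, suhnes → kasuhnes, …) follows the same rule: add the prefix ka-.
So horus → kahorus.

kahorus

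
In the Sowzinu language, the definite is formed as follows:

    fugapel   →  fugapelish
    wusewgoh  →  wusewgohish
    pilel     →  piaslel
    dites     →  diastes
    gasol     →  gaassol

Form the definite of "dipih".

fugapel and pilel both end in -l yet inflect differently (fugapelish, piaslel), so the final letter is not what conditions the rule; the number of vowels is.
"dipih" has 2 vowels. The stems with 2 vowels (pilel → piaslel, dites → diastes, gasol → gaassol) insert -as- after the first vowel.
The other pattern: stems with 3 vowels add -ish.
So dipih → diaspih.

diaspih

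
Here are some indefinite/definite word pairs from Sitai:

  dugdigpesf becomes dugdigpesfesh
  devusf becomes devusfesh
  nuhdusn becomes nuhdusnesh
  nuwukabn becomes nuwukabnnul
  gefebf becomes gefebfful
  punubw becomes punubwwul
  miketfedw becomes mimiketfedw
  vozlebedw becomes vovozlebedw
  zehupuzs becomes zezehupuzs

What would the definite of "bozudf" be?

bobozudf

"bozudf" has second-to-last letter 'd'. The stems whose second-to-last letter is 'd' (miketfedw → mimiketfedw, vozlebedw → vovozlebedw) repeat the first consonant+vowel as a prefix.
So bozudf → bobozudf.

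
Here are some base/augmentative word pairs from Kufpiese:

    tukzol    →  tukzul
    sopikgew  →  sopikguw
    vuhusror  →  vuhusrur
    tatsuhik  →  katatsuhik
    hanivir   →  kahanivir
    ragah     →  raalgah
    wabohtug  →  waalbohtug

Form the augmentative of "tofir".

vuhusror and hanivir both end in -r yet inflect differently (vuhusrur, kahanivir), so the final letter is not what conditions the rule; the last vowel is.
"tofir" has last vowel 'i'. The stems whose last vowel is 'i' (tatsuhik → katatsuhik, hanivir → kahanivir) add the prefix ka-.
The other patterns: stems whose last vowel is 'e' or 'o' change the last vowel to 'u'; stems whose last vowel is 'a' or 'u' insert -al- after the first vowel.
So tofir → katofir.

katofir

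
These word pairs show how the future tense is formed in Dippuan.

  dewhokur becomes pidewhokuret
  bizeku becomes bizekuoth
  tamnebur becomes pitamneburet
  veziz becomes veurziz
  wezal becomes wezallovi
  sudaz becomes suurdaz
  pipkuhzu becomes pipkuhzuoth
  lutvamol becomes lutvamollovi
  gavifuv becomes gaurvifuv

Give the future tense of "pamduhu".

pamduhuoth

pipkuhzu and dewhokur both have last vowel 'u' yet inflect differently (pipkuhzuoth, pidewhokuret), so the last vowel is not what conditions the rule; the final letter is.
"pamduhu" ends in -u. The stems ending in -u (pipkuhzu → pipkuhzuoth, bizeku → bizekuoth) add -oth.
The other patterns: stems ending in -l double the final consonant and add -ovi; stems ending in -r add pi- … -et around the stem; stems ending in -v or -z insert -ur- after the first vowel.
So pamduhu → pamduhuoth.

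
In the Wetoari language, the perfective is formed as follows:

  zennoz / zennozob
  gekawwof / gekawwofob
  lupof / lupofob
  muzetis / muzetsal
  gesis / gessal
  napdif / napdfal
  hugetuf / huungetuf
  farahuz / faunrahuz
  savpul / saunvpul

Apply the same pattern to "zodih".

gekawwof and napdif both end in -f yet inflect differently (gekawwofob, napdfal), so the final letter is not what conditions the rule; the last vowel is.
"zodih" has last vowel 'i'. The stems whose last vowel is 'i' (muzetis → muzetsal, gesis → gessal, napdif → napdfal) delete the last vowel and add -al.
So zodih → zodhal.

zodhal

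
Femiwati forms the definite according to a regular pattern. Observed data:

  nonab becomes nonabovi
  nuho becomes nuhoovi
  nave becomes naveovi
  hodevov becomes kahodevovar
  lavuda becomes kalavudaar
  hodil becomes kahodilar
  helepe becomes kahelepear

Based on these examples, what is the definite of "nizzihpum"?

nizzihpumovi

"nizzihpum" begins with n-. The stems beginning with n- (nonab → nonabovi, nuho → nuhoovi, nave → naveovi) add -ovi.
The other pattern: stems beginning with h- or l- add ka- … -ar around the stem.
So nizzihpum → nizzihpumovi.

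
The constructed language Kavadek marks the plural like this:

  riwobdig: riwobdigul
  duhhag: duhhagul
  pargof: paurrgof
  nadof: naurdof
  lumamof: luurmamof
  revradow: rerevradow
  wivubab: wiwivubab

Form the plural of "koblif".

pargof and revradow both have last vowel 'o' yet inflect differently (paurrgof, rerevradow), so the last vowel is not what conditions the rule; the final letter is.
"koblif" ends in -f. The stems ending in -f (pargof → paurrgof, nadof → naurdof, lumamof → luurmamof) insert -ur- after the first vowel.
The other patterns: stems ending in -g add -ul; stems ending in -b or -w repeat the first consonant+vowel as a prefix.
So koblif → kourblif.

kourblif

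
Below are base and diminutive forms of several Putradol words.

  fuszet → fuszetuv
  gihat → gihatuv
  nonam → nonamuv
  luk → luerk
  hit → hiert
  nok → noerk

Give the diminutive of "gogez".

gogezuv

fuszet and hit both end in -t yet inflect differently (fuszetuv, hiert), so the final letter is not what conditions the rule; the number of vowels is.
"gogez" has 2 vowels. The stems with 2 vowels (fuszet → fuszetuv, gihat → gihatuv, nonam → nonamuv) add -uv.
The other pattern: stems with 1 vowel insert -er- after the first vowel.
So gogez → gogezuv.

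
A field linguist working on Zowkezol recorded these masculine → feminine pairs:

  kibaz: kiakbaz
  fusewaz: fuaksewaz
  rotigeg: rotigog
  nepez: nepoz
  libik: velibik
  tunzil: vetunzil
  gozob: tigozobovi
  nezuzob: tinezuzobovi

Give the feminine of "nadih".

kibaz and nepez both end in -z yet inflect differently (kiakbaz, nepoz), so the final letter is not what conditions the rule; the last vowel is.
"nadih" has last vowel 'i'. The stems whose last vowel is 'i' (libik → velibik, tunzil → vetunzil) add the prefix ve-.
So nadih → venadih.

venadih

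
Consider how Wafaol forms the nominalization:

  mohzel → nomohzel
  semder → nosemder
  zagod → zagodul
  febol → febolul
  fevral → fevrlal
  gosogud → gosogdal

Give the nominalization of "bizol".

bizolul

"bizol" has last vowel 'o'. The stems whose last vowel is 'o' (zagod → zagodul, febol → febolul) add -ul.
The other patterns: stems whose last vowel is 'e' add the prefix no-; stems whose last vowel is 'a' or 'u' delete the last vowel and add -al.
So bizol → bizolul.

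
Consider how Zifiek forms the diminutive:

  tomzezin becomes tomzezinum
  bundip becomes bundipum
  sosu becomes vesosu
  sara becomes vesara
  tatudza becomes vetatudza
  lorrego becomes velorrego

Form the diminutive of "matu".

vematu

"matu" ends in a vowel. The stems ending in a vowel (sosu → vesosu, sara → vesara, tatudza → vetatudza) add the prefix ve-.
So matu → vematu.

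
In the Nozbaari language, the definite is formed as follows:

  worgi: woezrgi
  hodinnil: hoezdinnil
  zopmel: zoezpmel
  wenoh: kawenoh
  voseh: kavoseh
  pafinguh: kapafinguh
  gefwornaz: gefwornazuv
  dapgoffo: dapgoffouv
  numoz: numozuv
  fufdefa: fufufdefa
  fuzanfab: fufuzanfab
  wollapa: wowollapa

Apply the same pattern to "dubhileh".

kadubhileh

zopmel and voseh both have last vowel 'e' yet inflect differently (zoezpmel, kavoseh), so the last vowel is not what conditions the rule; the final letter is.
"dubhileh" ends in -h. The stems ending in -h (wenoh → kawenoh, voseh → kavoseh, pafinguh → kapafinguh) add the prefix ka-.
So dubhileh → kadubhileh.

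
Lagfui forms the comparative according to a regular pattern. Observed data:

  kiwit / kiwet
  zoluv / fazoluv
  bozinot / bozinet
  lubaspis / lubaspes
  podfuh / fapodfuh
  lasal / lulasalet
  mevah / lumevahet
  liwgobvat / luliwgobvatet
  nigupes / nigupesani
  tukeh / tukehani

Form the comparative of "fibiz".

mevah and podfuh both end in -h yet inflect differently (lumevahet, fapodfuh), so the final letter is not what conditions the rule; the last vowel is.
"fibiz" has last vowel 'i'. The stems whose last vowel is 'i' (kiwit → kiwet, lubaspis → lubaspes) change the last vowel to 'e'.
So fibiz → fibez.

fibez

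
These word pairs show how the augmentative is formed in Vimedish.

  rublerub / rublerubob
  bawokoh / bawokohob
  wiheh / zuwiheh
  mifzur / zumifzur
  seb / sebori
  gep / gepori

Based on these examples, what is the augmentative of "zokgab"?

wiheh and bawokoh both end in -h yet inflect differently (zuwiheh, bawokohob), so the final letter is not what conditions the rule; the number of vowels is.
"zokgab" has 2 vowels. The stems with 2 vowels (mifzur → zumifzur, wiheh → zuwiheh) add the prefix zu-.
So zokgab → zuzokgab.

zuzokgab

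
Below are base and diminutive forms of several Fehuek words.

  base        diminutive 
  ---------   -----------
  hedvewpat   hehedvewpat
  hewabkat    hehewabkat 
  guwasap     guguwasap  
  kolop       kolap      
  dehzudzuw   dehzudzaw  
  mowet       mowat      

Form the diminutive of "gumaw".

guwasap and kolop both end in -p yet inflect differently (guguwasap, kolap), so the final letter is not what conditions the rule; the last vowel is.
"gumaw" has last vowel 'a'. The stems whose last vowel is 'a' (hedvewpat → hehedvewpat, hewabkat → hehewabkat, guwasap → guguwasap) repeat the first consonant+vowel as a prefix.
So gumaw → gugumaw.

gugumaw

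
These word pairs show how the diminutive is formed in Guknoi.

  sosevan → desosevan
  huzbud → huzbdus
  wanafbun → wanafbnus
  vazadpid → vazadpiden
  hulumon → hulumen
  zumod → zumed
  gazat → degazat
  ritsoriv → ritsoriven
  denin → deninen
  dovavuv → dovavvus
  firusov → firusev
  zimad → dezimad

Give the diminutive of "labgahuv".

vazadpid and huzbud both end in -d yet inflect differently (vazadpiden, huzbdus), so the final letter is not what conditions the rule; the last vowel is.
"labgahuv" has last vowel 'u'. The stems whose last vowel is 'u' (huzbud → huzbdus, dovavuv → dovavvus, wanafbun → wanafbnus) delete the last vowel and add -us.
The other patterns: stems whose last vowel is 'i' add -en; stems whose last vowel is 'a' add the prefix de-; stems whose last vowel is 'o' change the last vowel to 'e'.
So labgahuv → labgahvus.

labgahvus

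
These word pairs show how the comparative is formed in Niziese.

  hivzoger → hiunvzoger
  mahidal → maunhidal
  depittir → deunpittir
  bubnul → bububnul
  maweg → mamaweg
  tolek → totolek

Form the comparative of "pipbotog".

bubnul and mahidal both end in -l yet inflect differently (bububnul, maunhidal), so the final letter is not what conditions the rule; the number of vowels is.
"pipbotog" has 3 vowels. The stems with 3 vowels (mahidal → maunhidal, depittir → deunpittir, hivzoger → hiunvzoger) insert -un- after the first vowel.
The other pattern: stems with 2 vowels repeat the first consonant+vowel as a prefix.
So pipbotog → piunpbotog.

piunpbotog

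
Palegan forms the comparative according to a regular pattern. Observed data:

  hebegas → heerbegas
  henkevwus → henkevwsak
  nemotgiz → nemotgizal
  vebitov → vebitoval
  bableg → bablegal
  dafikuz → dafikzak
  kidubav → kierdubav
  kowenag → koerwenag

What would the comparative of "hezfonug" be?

hebegas and henkevwus both end in -s yet inflect differently (heerbegas, henkevwsak), so the final letter is not what conditions the rule; the last vowel is.
"hezfonug" has last vowel 'u'. The stems whose last vowel is 'u' (dafikuz → dafikzak, henkevwus → henkevwsak) delete the last vowel and add -ak.
The other patterns: stems whose last vowel is 'a' insert -er- after the first vowel; stems whose last vowel is 'e', 'i' or 'o' add -al.
So hezfonug → hezfongak.

hezfongak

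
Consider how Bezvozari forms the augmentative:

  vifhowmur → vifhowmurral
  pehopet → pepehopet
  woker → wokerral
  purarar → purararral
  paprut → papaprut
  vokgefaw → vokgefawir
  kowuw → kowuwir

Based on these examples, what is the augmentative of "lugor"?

lugorral

woker and pehopet both have last vowel 'e' yet inflect differently (wokerral, pepehopet), so the last vowel is not what conditions the rule; the final letter is.
"lugor" ends in -r. The stems ending in -r (purarar → purararral, vifhowmur → vifhowmurral, woker → wokerral) double the final consonant and add -al.
The other patterns: stems ending in -t repeat the first consonant+vowel as a prefix; stems ending in -w add -ir.
So lugor → lugorral.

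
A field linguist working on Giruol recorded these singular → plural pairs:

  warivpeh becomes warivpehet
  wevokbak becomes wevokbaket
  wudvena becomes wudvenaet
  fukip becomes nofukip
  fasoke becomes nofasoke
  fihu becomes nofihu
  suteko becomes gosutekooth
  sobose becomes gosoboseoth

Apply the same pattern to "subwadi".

fasoke and sobose both end in -e yet inflect differently (nofasoke, gosoboseoth), so the final letter is not what conditions the rule; the first letter is.
"subwadi" begins with s-. The stems beginning with s- (suteko → gosutekooth, sobose → gosoboseoth) add go- … -oth around the stem.
So subwadi → gosubwadioth.

gosubwadioth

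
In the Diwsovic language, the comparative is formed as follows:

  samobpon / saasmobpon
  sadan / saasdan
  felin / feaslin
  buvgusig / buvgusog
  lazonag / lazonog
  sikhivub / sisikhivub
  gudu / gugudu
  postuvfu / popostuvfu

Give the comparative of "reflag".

"reflag" ends in -g. The stems ending in -g (buvgusig → buvgusog, lazonag → lazonog) change the last vowel to 'o'.
So reflag → reflog.

reflog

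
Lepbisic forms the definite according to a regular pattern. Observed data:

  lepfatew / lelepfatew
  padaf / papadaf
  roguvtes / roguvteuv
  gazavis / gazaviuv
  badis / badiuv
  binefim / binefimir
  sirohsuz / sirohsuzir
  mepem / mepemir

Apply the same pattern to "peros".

lepfatew and roguvtes both have last vowel 'e' yet inflect differently (lelepfatew, roguvteuv), so the last vowel is not what conditions the rule; the final letter is.
"peros" ends in -s. The stems ending in -s (roguvtes → roguvteuv, gazavis → gazaviuv, badis → badiuv) drop the final letter and add -uv.
The other patterns: stems ending in -f or -w repeat the first consonant+vowel as a prefix; stems ending in -m or -z add -ir.
So peros → perouv.

perouv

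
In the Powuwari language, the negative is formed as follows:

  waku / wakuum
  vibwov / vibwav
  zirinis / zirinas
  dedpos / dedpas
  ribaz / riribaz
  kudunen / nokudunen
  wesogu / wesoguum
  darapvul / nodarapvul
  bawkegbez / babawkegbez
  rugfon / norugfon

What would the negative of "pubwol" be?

"pubwol" ends in -l. The one such stem in the data (darapvul → nodarapvul) adds the prefix no-, so the same rule applies.
The other patterns: stems ending in -z repeat the first consonant+vowel as a prefix; stems ending in -u add -um; stems ending in -s or -v change the last vowel to 'a'.
So pubwol → nopubwol.

nopubwol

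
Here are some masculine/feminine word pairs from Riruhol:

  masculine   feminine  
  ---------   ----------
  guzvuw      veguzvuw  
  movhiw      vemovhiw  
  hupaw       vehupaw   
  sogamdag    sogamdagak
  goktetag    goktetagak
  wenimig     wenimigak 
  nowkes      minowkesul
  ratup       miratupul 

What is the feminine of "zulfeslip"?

mizulfeslipul

hupaw and sogamdag both have last vowel 'a' yet inflect differently (vehupaw, sogamdagak), so the last vowel is not what conditions the rule; the final letter is.
"zulfeslip" ends in -p. The one such stem in the data (ratup → miratupul) adds mi- … -ul around the stem, so the same rule applies.
The other patterns: stems ending in -w add the prefix ve-; stems ending in -g add -ak.
So zulfeslip → mizulfeslipul.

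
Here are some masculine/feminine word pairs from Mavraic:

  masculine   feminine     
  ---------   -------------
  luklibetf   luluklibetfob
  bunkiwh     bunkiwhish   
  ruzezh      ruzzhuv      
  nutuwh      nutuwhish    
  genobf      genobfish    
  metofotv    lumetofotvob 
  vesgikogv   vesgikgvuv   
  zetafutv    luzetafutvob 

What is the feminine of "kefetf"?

luklibetf and genobf both end in -f yet inflect differently (luluklibetfob, genobfish), so the final letter is not what conditions the rule; the second-to-last letter is.
"kefetf" has second-to-last letter 't'. The stems whose second-to-last letter is 't' (metofotv → lumetofotvob, zetafutv → luzetafutvob, luklibetf → luluklibetfob) add lu- … -ob around the stem.
So kefetf → lukefetfob.

lukefetfob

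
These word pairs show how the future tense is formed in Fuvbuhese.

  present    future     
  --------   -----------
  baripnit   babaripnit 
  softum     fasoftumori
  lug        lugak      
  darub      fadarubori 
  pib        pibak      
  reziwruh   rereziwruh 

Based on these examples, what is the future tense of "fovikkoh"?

pib and darub both end in -b yet inflect differently (pibak, fadarubori), so the final letter is not what conditions the rule; the number of vowels is.
"fovikkoh" has 3 vowels. The stems with 3 vowels (baripnit → babaripnit, reziwruh → rereziwruh) repeat the first consonant+vowel as a prefix.
The other patterns: stems with 1 vowel add -ak; stems with 2 vowels add fa- … -ori around the stem.
So fovikkoh → fofovikkoh.

fofovikkoh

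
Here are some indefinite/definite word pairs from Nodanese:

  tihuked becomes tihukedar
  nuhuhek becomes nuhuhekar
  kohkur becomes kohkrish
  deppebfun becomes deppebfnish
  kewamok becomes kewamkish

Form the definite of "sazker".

sazkerar

nuhuhek and kewamok both end in -k yet inflect differently (nuhuhekar, kewamkish), so the final letter is not what conditions the rule; the last vowel is.
"sazker" has last vowel 'e'. The stems whose last vowel is 'e' (tihuked → tihukedar, nuhuhek → nuhuhekar) add -ar.
The other pattern: stems whose last vowel is 'o' or 'u' delete the last vowel and add -ish.
So sazker → sazkerar.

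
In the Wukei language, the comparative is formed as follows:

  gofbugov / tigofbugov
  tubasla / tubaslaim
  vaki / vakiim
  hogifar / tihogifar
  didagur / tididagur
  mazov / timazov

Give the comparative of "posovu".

"posovu" ends in a vowel. The stems ending in a vowel (tubasla → tubaslaim, vaki → vakiim) add -im.
The other pattern: stems ending in a consonant add the prefix ti-.
So posovu → posovuim.

posovuim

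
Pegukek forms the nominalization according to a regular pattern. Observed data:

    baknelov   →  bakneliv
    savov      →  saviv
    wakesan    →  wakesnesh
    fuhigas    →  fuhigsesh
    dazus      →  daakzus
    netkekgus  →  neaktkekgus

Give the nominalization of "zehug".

fuhigas and dazus both end in -s yet inflect differently (fuhigsesh, daakzus), so the final letter is not what conditions the rule; the last vowel is.
"zehug" has last vowel 'u'. The stems whose last vowel is 'u' (dazus → daakzus, netkekgus → neaktkekgus) insert -ak- after the first vowel.
So zehug → zeakhug.

zeakhug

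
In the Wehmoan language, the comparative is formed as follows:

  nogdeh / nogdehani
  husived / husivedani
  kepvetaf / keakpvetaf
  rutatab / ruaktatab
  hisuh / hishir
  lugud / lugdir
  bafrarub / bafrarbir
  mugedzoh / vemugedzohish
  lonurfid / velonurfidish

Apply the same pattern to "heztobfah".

heakztobfah

"heztobfah" has last vowel 'a'. The stems whose last vowel is 'a' (kepvetaf → keakpvetaf, rutatab → ruaktatab) insert -ak- after the first vowel.
The other patterns: stems whose last vowel is 'e' add -ani; stems whose last vowel is 'u' delete the last vowel and add -ir; stems whose last vowel is 'i' or 'o' add ve- … -ish around the stem.
So heztobfah → heakztobfah.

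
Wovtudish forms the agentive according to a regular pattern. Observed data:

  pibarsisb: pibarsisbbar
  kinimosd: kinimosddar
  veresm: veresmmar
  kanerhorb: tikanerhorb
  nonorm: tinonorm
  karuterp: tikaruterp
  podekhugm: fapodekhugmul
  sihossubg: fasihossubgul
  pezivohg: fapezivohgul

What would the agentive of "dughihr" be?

pibarsisb and kanerhorb both end in -b yet inflect differently (pibarsisbbar, tikanerhorb), so the final letter is not what conditions the rule; the second-to-last letter is.
"dughihr" has second-to-last letter 'h'. The one such stem in the data (pezivohg → fapezivohgul) adds fa- … -ul around the stem, so the same rule applies.
So dughihr → fadughihrul.

fadughihrul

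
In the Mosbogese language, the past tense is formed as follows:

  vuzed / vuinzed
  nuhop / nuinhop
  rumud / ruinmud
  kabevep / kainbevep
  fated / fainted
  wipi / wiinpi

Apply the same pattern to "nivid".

Every pair shown (vuzed → vuinzed, nuhop → nuinhop, rumud → ruinmud, …) follows the same rule: insert -in- after the first vowel.
So nivid → niinvid.

niinvid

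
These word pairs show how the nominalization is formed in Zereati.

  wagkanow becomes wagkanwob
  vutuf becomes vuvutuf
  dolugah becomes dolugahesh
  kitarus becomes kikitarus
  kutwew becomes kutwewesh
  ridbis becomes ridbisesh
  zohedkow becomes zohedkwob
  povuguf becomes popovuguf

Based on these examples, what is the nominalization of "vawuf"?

vavawuf

kitarus and ridbis both end in -s yet inflect differently (kikitarus, ridbisesh), so the final letter is not what conditions the rule; the last vowel is.
"vawuf" has last vowel 'u'. The stems whose last vowel is 'u' (povuguf → popovuguf, kitarus → kikitarus, vutuf → vuvutuf) repeat the first consonant+vowel as a prefix.
So vawuf → vavawuf.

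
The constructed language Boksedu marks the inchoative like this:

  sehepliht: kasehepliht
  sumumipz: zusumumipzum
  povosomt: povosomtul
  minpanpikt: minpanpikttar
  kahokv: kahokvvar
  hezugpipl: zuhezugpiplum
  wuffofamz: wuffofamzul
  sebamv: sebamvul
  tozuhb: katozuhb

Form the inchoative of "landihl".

sehepliht and minpanpikt both end in -t yet inflect differently (kasehepliht, minpanpikttar), so the final letter is not what conditions the rule; the second-to-last letter is.
"landihl" has second-to-last letter 'h'. The stems whose second-to-last letter is 'h' (tozuhb → katozuhb, sehepliht → kasehepliht) add the prefix ka-.
So landihl → kalandihl.

kalandihl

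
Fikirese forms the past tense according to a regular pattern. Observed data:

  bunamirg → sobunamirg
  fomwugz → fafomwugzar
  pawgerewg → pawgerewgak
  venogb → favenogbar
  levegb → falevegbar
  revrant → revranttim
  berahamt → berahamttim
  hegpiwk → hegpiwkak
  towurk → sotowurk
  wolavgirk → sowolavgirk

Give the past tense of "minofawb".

minofawbak

wolavgirk and hegpiwk both end in -k yet inflect differently (sowolavgirk, hegpiwkak), so the final letter is not what conditions the rule; the second-to-last letter is.
"minofawb" has second-to-last letter 'w'. The stems whose second-to-last letter is 'w' (hegpiwk → hegpiwkak, pawgerewg → pawgerewgak) add -ak.
The other patterns: stems whose second-to-last letter is 'r' add the prefix so-; stems whose second-to-last letter is 'g' add fa- … -ar around the stem; stems whose second-to-last letter is 'm' or 'n' double the final consonant and add -im.
So minofawb → minofawbak.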